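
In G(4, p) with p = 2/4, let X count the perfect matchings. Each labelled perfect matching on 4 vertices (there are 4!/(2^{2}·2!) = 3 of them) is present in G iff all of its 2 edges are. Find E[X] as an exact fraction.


K_4 has 4!/(2^{2}·2!) = 3 labelled perfect matchings.
For each such perfect matching H, let X_H = 1 if all 2 edges of H are present in G. Then P[X_H = 1] = p^{2} = (1/2)^{2} = 1/4.
By linearity of expectation: E[X] = Σ_H E[X_H] = 3 · p^{2} = 3 · 1/4 = 3/4.
Numerically: E[X] ≈ 0.75.

E[X] = 3 · (1/2)^{2} = 3/4 ≈ 0.75.


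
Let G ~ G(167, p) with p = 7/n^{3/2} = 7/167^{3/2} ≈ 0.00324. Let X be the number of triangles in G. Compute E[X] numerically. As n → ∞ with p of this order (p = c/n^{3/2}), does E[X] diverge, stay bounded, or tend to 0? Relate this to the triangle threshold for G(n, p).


Number of potential triangles: C(167, 3) = 762355.
Each occurs with probability p³ ≈ (0.00324)³ ≈ 3.41248e-08.
By linearity: E[X] = C(167, 3)·p³ ≈ 762355 · 3.41248e-08 ≈ 0.026.
Since α = 3/2 > 1, p = c/n^{3/2} = o(1/n) is below the triangle threshold p ~ 1/n. Asymptotically E[X] ~ (c³/6)·n^{3(1−α)} = (7³/6)·n^{-1.5} → 0, so by Markov's inequality G has no triangles w.h.p.

E[X] ≈ 0.026; in regime p = Θ(1/n^{3/2}) E[X] tends to 0 (below the triangle threshold p ~ 1/n).


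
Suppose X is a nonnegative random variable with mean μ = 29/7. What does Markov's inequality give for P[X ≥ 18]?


μ = E[X] = 29/7, a = 18.
Markov: P[X ≥ 18] ≤ μ/a = (29/7)/18 = 29/126.
Numerically: ≈ 0.230.
(Since a = 18 > μ = 4.143, the bound 29/126 is < 1 and informative.)

P[X ≥ 18] ≤ 29/126 ≈ 0.230.


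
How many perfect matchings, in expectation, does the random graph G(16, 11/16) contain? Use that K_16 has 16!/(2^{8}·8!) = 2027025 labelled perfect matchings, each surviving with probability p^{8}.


K_16 has 16!/(2^{8}·8!) = 2027025 labelled perfect matchings.
For each such perfect matching H, let X_H = 1 if all 8 edges of H are present in G. Then P[X_H = 1] = p^{8} = (11/16)^{8} = 214358881/4294967296.
Summing the indicators: E[X] = Σ_H E[X_H] = 2027025 · p^{8} = 2027025 · 214358881/4294967296 = 434510810759025/4294967296.
Numerically: E[X] ≈ 1.0117e+05.

E[X] = 2027025 · (11/16)^{8} = 434510810759025/4294967296 ≈ 1.0117e+05.


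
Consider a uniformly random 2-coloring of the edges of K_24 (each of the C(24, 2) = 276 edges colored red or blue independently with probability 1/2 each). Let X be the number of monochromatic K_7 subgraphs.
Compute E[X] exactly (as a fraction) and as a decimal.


Let X = Σ_S X_S over the C(24, 7) = 346104 subsets S of size 7, where X_S = 1 if the K_7 on S is monochromatic.
For a fixed S, the K_7 on S has C(7, 2) = 21 edges. P[all 21 edges red] = (1/2)^21, and likewise for blue, so P[monochromatic] = 2·(1/2)^21 = 2^{1 − 21} = 1/1048576.
By linearity: E[X] = C(24, 7) · 2^{1 − 21} = 346104 · 1/1048576 = 43263/131072.
Numerically: E[X] ≈ 0.330070.

E[X] = C(24,7)·2^(1−C(7,2)) = 43263/131072 ≈ 0.330070.


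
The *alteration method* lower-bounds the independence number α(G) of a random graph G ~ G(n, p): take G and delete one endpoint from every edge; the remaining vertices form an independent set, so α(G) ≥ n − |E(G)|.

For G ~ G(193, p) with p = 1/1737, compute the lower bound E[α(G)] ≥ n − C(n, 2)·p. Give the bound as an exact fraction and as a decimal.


E[|E(G)|] = C(193, 2)·p = 18528 · (1/1737) = 32/3.
E[α(G)] ≥ n − E[|E(G)|] = 193 − 32/3 = 547/3.
Numerically: ≈ 182.3333.
(This is only a lower bound; the true E[α(G)] may be larger.)

E[α(G)] ≥ 547/3 ≈ 182.3333.


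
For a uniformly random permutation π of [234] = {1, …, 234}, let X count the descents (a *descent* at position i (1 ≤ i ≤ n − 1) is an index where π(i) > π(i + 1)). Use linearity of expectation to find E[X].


Write X = Σ X_I over i = 1, …, 233, with X_I the indicator of one descent.
There are 233 indicators.
For each fixed i, the pair (π(i), π(i+1)) is a uniformly random ordered pair of distinct values from {1, …, 234}; by symmetry P[π(i) > π(i+1)] = 1/2.
By linearity: E[X] = 233 · (1/2) = (234 − 1) · (1/2) = 233/2 ≈ 116.50000.

E[X] = 233/2 = 116.50000.


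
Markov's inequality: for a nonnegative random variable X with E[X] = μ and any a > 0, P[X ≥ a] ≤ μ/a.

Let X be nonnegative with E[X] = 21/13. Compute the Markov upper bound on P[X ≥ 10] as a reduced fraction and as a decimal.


μ = E[X] = 21/13, a = 10.
Markov: P[X ≥ 10] ≤ μ/a = (21/13)/10 = 21/130.
Numerically: ≈ 0.162.
(Since a = 10 > μ = 1.615, the bound 21/130 is < 1 and informative.)

P[X ≥ 10] ≤ 21/130 ≈ 0.162.


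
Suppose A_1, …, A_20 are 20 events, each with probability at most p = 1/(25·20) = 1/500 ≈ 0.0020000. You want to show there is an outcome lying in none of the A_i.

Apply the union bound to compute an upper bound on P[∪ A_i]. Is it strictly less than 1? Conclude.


Union bound: P[∪_{i=1}^{20} A_i] ≤ Σ_i P[A_i] ≤ 20·p = 20·(1/500) = 1/25.
Numerically: 1/25 ≈ 0.0400000.
Is 1/25 < 1? YES.
Since P[∪ A_i] ≤ 1/25 < 1, the complement has P[∩ A_i^c] ≥ 1 − 1/25 = 24/25 > 0, so some outcome avoids every A_i.

20·p = 1/25 ≈ 0.0400000; existence CERTIFIED by the union bound.


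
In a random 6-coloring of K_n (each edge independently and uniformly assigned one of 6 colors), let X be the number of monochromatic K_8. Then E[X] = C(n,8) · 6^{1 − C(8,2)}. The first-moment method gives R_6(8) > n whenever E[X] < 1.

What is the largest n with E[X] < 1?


We need C(n, 8) · 6^{1 − 28} < 1, i.e. C(n, 8) < 6^{28 − 1} = 1023490369077469249536.
Check values of n near the boundary:
  n = 1592: C(1592, 8) = 1005480414540892933435; 1005480414540892933435 < 1023490369077469249536? YES
  n = 1593: C(1593, 8) = 1010555394551193970323; 1010555394551193970323 < 1023490369077469249536? YES
  n = 1594: C(1594, 8) = 1015652773590544255167; 1015652773590544255167 < 1023490369077469249536? YES
  n = 1595: C(1595, 8) = 1020772636343363633895; 1020772636343363633895 < 1023490369077469249536? YES
  n = 1596: C(1596, 8) = 1025915067760710553965; 1025915067760710553965 < 1023490369077469249536? NO
  n = 1597: C(1597, 8) = 1031080153060953275445; 1031080153060953275445 < 1023490369077469249536? NO
The largest n with C(n, 8) < 1023490369077469249536 is n = 1595 (where E[X] = 113419181815929292655/113721152119718805504 ≈ 0.997345). Hence R_6(8) > 1595, i.e. R_6(8) ≥ 1596.

Largest n = 1595; hence R_6(8) > 1595.


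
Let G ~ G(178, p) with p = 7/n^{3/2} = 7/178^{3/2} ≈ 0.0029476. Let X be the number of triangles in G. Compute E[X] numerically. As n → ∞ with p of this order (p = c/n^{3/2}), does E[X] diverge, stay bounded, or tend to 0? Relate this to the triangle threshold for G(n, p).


Number of potential triangles: C(178, 3) = 924176.
Each occurs with probability p³ ≈ (0.0029476)³ ≈ 2.5609678e-08.
By linearity: E[X] = C(178, 3)·p³ ≈ 924176 · 2.5609678e-08 ≈ 0.02367.
Since α = 3/2 > 1, p = c/n^{3/2} = o(1/n) is below the triangle threshold p ~ 1/n. Asymptotically E[X] ~ (c³/6)·n^{3(1−α)} = (7³/6)·n^{-1.5} → 0, so by Markov's inequality G has no triangles w.h.p.

E[X] ≈ 0.02367; in regime p = Θ(1/n^{3/2}) E[X] tends to 0 (below the triangle threshold p ~ 1/n).


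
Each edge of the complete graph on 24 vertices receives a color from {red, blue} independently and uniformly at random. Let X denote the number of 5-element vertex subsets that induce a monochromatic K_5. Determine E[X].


Let X = Σ_S X_S over the C(24, 5) = 42504 subsets S of size 5, where X_S = 1 if the K_5 on S is monochromatic.
For a fixed S, the K_5 on S has C(5, 2) = 10 edges. P[all 10 edges red] = (1/2)^10, and likewise for blue, so P[monochromatic] = 2·(1/2)^10 = 2^{1 − 10} = 1/512.
By linearity: E[X] = C(24, 5) · 2^{1 − 10} = 42504 · 1/512 = 5313/64.
Numerically: E[X] ≈ 83.0156.

E[X] = C(24,5)·2^(1−C(5,2)) = 5313/64 ≈ 83.0156.


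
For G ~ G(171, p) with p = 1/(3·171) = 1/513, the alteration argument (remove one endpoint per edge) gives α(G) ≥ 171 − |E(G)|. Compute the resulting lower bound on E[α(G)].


E[|E(G)|] = C(171, 2)·p = 14535 · (1/513) = 85/3.
E[α(G)] ≥ n − E[|E(G)|] = 171 − 85/3 = 428/3.
Numerically: ≈ 142.66667.
(This is only a lower bound; the true E[α(G)] may be larger.)

E[α(G)] ≥ 428/3 ≈ 142.66667.


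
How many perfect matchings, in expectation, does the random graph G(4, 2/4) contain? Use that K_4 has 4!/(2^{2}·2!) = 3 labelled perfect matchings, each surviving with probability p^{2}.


K_4 has 4!/(2^{2}·2!) = 3 labelled perfect matchings.
For each such perfect matching H, let X_H = 1 if all 2 edges of H are present in G. Then P[X_H = 1] = p^{2} = (1/2)^{2} = 1/4.
Summing the indicators: E[X] = Σ_H E[X_H] = 3 · p^{2} = 3 · 1/4 = 3/4.
Numerically: E[X] ≈ 0.75.

E[X] = 3 · (1/2)^{2} = 3/4 ≈ 0.75.


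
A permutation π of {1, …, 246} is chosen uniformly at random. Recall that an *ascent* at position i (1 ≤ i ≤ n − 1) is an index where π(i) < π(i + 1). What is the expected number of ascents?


Write X = Σ X_I over i = 1, …, 245, with X_I the indicator of one ascent.
There are 245 indicators.
For each fixed i, the pair (π(i), π(i+1)) is a uniformly random ordered pair of distinct values from {1, …, 246}; by symmetry P[π(i) < π(i+1)] = 1/2.
By linearity: E[X] = 245 · (1/2) = (246 − 1) · (1/2) = 245/2 ≈ 122.5000.

E[X] = 245/2 = 122.5000.


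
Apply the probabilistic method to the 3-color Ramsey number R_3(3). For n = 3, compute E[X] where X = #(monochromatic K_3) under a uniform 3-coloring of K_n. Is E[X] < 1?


E[X] = C(3, 3) · 3^{1 − 3} = 1 · 3^{−2} = 1/9.
As a reduced fraction: E[X] = 1/9 ≈ 0.1111111.
Is E[X] < 1? YES.
Since E[X] < 1, there exists a 3-coloring of K_{3} with no monochromatic K_3; hence R_3(3) > 3.

E[X] = 1/9 ≈ 0.1111111; E[X] < 1, so R_3(3) > 3.


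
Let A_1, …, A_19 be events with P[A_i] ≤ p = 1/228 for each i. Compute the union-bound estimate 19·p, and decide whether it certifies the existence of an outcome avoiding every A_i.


Union bound: P[∪_{i=1}^{19} A_i] ≤ Σ_i P[A_i] ≤ 19·p = 19·(1/228) = 1/12.
Numerically: 1/12 ≈ 0.083333.
Is 1/12 < 1? YES.
Since P[∪ A_i] ≤ 1/12 < 1, the complement has P[∩ A_i^c] ≥ 1 − 1/12 = 11/12 > 0, so some outcome avoids every A_i.

19·p = 1/12 ≈ 0.083333; existence CERTIFIED by the union bound.


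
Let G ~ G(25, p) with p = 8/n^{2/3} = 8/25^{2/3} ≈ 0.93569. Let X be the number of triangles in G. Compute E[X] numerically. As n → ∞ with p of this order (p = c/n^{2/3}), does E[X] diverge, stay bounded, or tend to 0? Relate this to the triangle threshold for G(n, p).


Number of potential triangles: C(25, 3) = 2300.
Each occurs with probability p³ ≈ (0.93569)³ ≈ 8.1920000e-01.
By linearity: E[X] = C(25, 3)·p³ ≈ 2300 · 8.1920000e-01 ≈ 1884.16000.
Since α = 2/3 < 1, p = c/n^{2/3} ≫ 1/n is above the triangle threshold p ~ 1/n. Asymptotically E[X] ~ (c³/6)·n^{3(1−α)} = (8³/6)·n^{1} → ∞; triangles are abundant w.h.p.

E[X] ≈ 1884.16000; in regime p = Θ(1/n^{2/3}) E[X] diverges (above the triangle threshold p ~ 1/n).


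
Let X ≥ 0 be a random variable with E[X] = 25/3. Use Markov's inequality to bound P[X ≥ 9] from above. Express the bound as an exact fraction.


μ = E[X] = 25/3, a = 9.
Markov: P[X ≥ 9] ≤ μ/a = (25/3)/9 = 25/27.
Numerically: ≈ 0.9259.
(Since a = 9 > μ = 8.3333, the bound 25/27 is < 1 and informative.)

P[X ≥ 9] ≤ 25/27 ≈ 0.9259.


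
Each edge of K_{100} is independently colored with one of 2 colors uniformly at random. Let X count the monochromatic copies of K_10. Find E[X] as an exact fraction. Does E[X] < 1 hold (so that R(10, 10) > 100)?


E[X] = C(100, 10) · 2^{1 − 45} = 17310309456440 · 2^{−44} = 17310309456440/17592186044416.
As a reduced fraction: E[X] = 2163788682055/2199023255552 ≈ 0.984.
Is E[X] < 1? YES.
Since E[X] < 1, there exists a 2-coloring of K_{100} with no monochromatic K_10; hence R(10, 10) > 100.

E[X] = 2163788682055/2199023255552 ≈ 0.984; E[X] < 1, so R(10, 10) > 100.


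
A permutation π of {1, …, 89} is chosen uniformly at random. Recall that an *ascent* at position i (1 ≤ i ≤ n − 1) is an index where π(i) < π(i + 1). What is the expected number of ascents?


Write X = Σ X_I over i = 1, …, 88, with X_I the indicator of one ascent.
There are 88 indicators.
For each fixed i, the pair (π(i), π(i+1)) is a uniformly random ordered pair of distinct values from {1, …, 89}; by symmetry P[π(i) < π(i+1)] = 1/2.
By linearity: E[X] = 88 · (1/2) = (89 − 1) · (1/2) = 44 ≈ 44.000.

E[X] = 44 = 44.000.


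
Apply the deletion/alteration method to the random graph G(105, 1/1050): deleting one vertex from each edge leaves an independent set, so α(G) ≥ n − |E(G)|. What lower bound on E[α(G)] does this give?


E[|E(G)|] = C(105, 2)·p = 5460 · (1/1050) = 26/5.
E[α(G)] ≥ n − E[|E(G)|] = 105 − 26/5 = 499/5.
Numerically: ≈ 99.8000.
(This is only a lower bound; the true E[α(G)] may be larger.)

E[α(G)] ≥ 499/5 ≈ 99.8000.


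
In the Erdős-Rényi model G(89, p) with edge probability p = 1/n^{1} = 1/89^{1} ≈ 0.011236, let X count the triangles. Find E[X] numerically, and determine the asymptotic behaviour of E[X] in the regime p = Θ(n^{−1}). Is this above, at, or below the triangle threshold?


Number of potential triangles: C(89, 3) = 113564.
Each occurs with probability p³ ≈ (0.011236)³ ≈ 1.41850209e-06.
By linearity: E[X] = C(89, 3)·p³ ≈ 113564 · 1.41850209e-06 ≈ 0.161091.
Here α = 1, so p = 1/n is exactly at the triangle threshold p ~ 1/n. Asymptotically E[X] → c³/6 = 1³/6 = 1/6 ≈ 0.166667, a bounded constant. In this regime the triangle count is asymptotically Poisson(c³/6).

E[X] ≈ 0.161091; in regime p = Θ(1/n^{1}) E[X] stays bounded (at the triangle threshold p ~ 1/n).


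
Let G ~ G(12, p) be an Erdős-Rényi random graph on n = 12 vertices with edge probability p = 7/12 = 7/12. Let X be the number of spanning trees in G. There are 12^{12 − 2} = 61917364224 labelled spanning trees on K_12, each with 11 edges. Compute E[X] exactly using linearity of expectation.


K_12 has 12^{12 − 2} = 61917364224 labelled spanning trees.
For each such spanning tree H, let X_H = 1 if all 11 edges of H are present in G. Then P[X_H = 1] = p^{11} = (7/12)^{11} = 1977326743/743008370688.
By linearity of expectation: E[X] = Σ_H E[X_H] = 61917364224 · p^{11} = 61917364224 · 1977326743/743008370688 = 1977326743/12.
Numerically: E[X] ≈ 1.65e+08.

E[X] = 61917364224 · (7/12)^{11} = 1977326743/12 ≈ 1.65e+08.


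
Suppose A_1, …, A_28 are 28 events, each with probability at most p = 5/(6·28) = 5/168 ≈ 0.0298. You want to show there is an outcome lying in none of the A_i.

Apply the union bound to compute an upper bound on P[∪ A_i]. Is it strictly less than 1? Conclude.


Union bound: P[∪_{i=1}^{28} A_i] ≤ Σ_i P[A_i] ≤ 28·p = 28·(5/168) = 5/6.
Numerically: 5/6 ≈ 0.8333.
Is 5/6 < 1? YES.
Since P[∪ A_i] ≤ 5/6 < 1, the complement has P[∩ A_i^c] ≥ 1 − 5/6 = 1/6 > 0, so some outcome avoids every A_i.

28·p = 5/6 ≈ 0.8333; existence CERTIFIED by the union bound.


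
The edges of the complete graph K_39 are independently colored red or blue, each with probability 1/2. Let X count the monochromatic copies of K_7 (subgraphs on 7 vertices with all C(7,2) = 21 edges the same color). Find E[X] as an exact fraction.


Let X = Σ_S X_S over the C(39, 7) = 15380937 subsets S of size 7, where X_S = 1 if the K_7 on S is monochromatic.
For a fixed S, the K_7 on S has C(7, 2) = 21 edges. P[all 21 edges red] = (1/2)^21, and likewise for blue, so P[monochromatic] = 2·(1/2)^21 = 2^{1 − 21} = 1/1048576.
By linearity: E[X] = C(39, 7) · 2^{1 − 21} = 15380937 · 1/1048576 = 15380937/1048576.
Numerically: E[X] ≈ 14.66840.

E[X] = C(39,7)·2^(1−C(7,2)) = 15380937/1048576 ≈ 14.66840.


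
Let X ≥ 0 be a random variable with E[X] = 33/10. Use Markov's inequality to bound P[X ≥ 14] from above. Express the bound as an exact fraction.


μ = E[X] = 33/10, a = 14.
Markov: P[X ≥ 14] ≤ μ/a = (33/10)/14 = 33/140.
Numerically: ≈ 0.2357.
(Since a = 14 > μ = 3.3000, the bound 33/140 is < 1 and informative.)

P[X ≥ 14] ≤ 33/140 ≈ 0.2357.


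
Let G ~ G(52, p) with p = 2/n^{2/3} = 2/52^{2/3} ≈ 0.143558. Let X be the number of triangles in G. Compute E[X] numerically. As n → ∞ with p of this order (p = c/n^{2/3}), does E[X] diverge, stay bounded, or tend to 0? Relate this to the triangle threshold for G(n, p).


Number of potential triangles: C(52, 3) = 22100.
Each occurs with probability p³ ≈ (0.143558)³ ≈ 2.95857988e-03.
By linearity: E[X] = C(52, 3)·p³ ≈ 22100 · 2.95857988e-03 ≈ 65.384615.
Since α = 2/3 < 1, p = c/n^{2/3} ≫ 1/n is above the triangle threshold p ~ 1/n. Asymptotically E[X] ~ (c³/6)·n^{3(1−α)} = (2³/6)·n^{1} → ∞; triangles are abundant w.h.p.

E[X] ≈ 65.384615; in regime p = Θ(1/n^{2/3}) E[X] diverges (above the triangle threshold p ~ 1/n).


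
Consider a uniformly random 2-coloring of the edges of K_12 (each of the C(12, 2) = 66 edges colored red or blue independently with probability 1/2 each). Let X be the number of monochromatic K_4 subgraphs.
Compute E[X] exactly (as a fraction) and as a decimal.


Let X = Σ_S X_S over the C(12, 4) = 495 subsets S of size 4, where X_S = 1 if the K_4 on S is monochromatic.
For a fixed S, the K_4 on S has C(4, 2) = 6 edges. P[all 6 edges red] = (1/2)^6, and likewise for blue, so P[monochromatic] = 2·(1/2)^6 = 2^{1 − 6} = 1/32.
By linearity of expectation: E[X] = C(12, 4) · 2^{1 − 6} = 495 · 1/32 = 495/32.
Numerically: E[X] ≈ 15.4688.

E[X] = C(12,4)·2^(1−C(4,2)) = 495/32 ≈ 15.4688.


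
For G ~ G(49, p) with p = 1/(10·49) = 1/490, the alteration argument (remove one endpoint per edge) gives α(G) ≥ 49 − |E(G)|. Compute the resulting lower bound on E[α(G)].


E[|E(G)|] = C(49, 2)·p = 1176 · (1/490) = 12/5.
E[α(G)] ≥ n − E[|E(G)|] = 49 − 12/5 = 233/5.
Numerically: ≈ 46.600000.
(This is only a lower bound; the true E[α(G)] may be larger.)

E[α(G)] ≥ 233/5 ≈ 46.600000.


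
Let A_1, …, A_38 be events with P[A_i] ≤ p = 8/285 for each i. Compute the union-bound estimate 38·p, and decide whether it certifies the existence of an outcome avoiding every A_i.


Union bound: P[∪_{i=1}^{38} A_i] ≤ Σ_i P[A_i] ≤ 38·p = 38·(8/285) = 16/15.
Numerically: 16/15 ≈ 1.0667.
Is 16/15 < 1? NO.
Since the bound 16/15 is ≥ 1, the union bound is uninformative here; it does NOT by itself certify existence.

38·p = 16/15 ≈ 1.0667; existence NOT certified by the union bound.


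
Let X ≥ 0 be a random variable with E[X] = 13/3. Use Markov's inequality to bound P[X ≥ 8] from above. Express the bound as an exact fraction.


μ = E[X] = 13/3, a = 8.
Markov: P[X ≥ 8] ≤ μ/a = (13/3)/8 = 13/24.
Numerically: ≈ 0.54167.
(Since a = 8 > μ = 4.33333, the bound 13/24 is < 1 and informative.)

P[X ≥ 8] ≤ 13/24 ≈ 0.54167.


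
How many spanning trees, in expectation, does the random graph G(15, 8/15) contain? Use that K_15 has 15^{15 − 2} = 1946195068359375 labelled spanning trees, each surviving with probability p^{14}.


K_15 has 15^{15 − 2} = 1946195068359375 labelled spanning trees.
For each such spanning tree H, let X_H = 1 if all 14 edges of H are present in G. Then P[X_H = 1] = p^{14} = (8/15)^{14} = 4398046511104/29192926025390625.
By linearity of expectation: E[X] = Σ_H E[X_H] = 1946195068359375 · p^{14} = 1946195068359375 · 4398046511104/29192926025390625 = 4398046511104/15.
Numerically: E[X] ≈ 2.93203e+11.

E[X] = 1946195068359375 · (8/15)^{14} = 4398046511104/15 ≈ 2.93203e+11.


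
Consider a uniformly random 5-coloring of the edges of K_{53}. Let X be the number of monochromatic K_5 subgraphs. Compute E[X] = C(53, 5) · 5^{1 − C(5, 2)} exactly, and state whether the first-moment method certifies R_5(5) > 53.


E[X] = C(53, 5) · 5^{1 − 10} = 2869685 · 5^{−9} = 2869685/1953125.
As a reduced fraction: E[X] = 573937/390625 ≈ 1.46928.
Is E[X] < 1? NO.
Since E[X] ≥ 1, the first-moment bound is inconclusive at n = 53; it does NOT by itself certify R_5(5) > 53.

E[X] = 573937/390625 ≈ 1.46928; E[X] ≥ 1; first-moment method inconclusive here.


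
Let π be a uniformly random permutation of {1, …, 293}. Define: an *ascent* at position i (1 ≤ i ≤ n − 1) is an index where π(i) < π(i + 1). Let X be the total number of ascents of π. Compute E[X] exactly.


Write X = Σ X_I over i = 1, …, 292, with X_I the indicator of one ascent.
There are 292 indicators.
For each fixed i, the pair (π(i), π(i+1)) is a uniformly random ordered pair of distinct values from {1, …, 293}; by symmetry P[π(i) < π(i+1)] = 1/2.
By linearity: E[X] = 292 · (1/2) = (293 − 1) · (1/2) = 146 ≈ 146.000.

E[X] = 146 = 146.000.


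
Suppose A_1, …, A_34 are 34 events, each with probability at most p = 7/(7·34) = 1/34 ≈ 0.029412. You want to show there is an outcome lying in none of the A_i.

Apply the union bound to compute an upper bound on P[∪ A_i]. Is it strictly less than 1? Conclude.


Union bound: P[∪_{i=1}^{34} A_i] ≤ Σ_i P[A_i] ≤ 34·p = 34·(1/34) = 1.
Numerically: 1 ≈ 1.000000.
Is 1 < 1? NO.
Since the bound 1 is ≥ 1, the union bound is uninformative here; it does NOT by itself certify existence.

34·p = 1 ≈ 1.000000; existence NOT certified by the union bound.


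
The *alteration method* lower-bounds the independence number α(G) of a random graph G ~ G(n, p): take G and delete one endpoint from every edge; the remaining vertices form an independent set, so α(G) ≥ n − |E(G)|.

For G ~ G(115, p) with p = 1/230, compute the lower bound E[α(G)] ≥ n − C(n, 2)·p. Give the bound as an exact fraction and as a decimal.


E[|E(G)|] = C(115, 2)·p = 6555 · (1/230) = 57/2.
E[α(G)] ≥ n − E[|E(G)|] = 115 − 57/2 = 173/2.
Numerically: ≈ 86.500000.
(This is only a lower bound; the true E[α(G)] may be larger.)

E[α(G)] ≥ 173/2 ≈ 86.500000.


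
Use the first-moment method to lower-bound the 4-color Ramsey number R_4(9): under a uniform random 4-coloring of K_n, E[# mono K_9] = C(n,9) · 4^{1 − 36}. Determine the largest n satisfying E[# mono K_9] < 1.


We need C(n, 9) · 4^{1 − 36} < 1, i.e. C(n, 9) < 4^{36 − 1} = 1180591620717411303424.
Check values of n near the boundary:
  n = 911: C(911, 9) = 1144686900492291197405; 1144686900492291197405 < 1180591620717411303424? YES
  n = 912: C(912, 9) = 1156095740032081475120; 1156095740032081475120 < 1180591620717411303424? YES
  n = 913: C(913, 9) = 1167605542753639808390; 1167605542753639808390 < 1180591620717411303424? YES
  n = 914: C(914, 9) = 1179217089587653905932; 1179217089587653905932 < 1180591620717411303424? YES
  n = 915: C(915, 9) = 1190931166636537885130; 1190931166636537885130 < 1180591620717411303424? NO
  n = 916: C(916, 9) = 1202748565202942340440; 1202748565202942340440 < 1180591620717411303424? NO
  n = 917: C(917, 9) = 1214670081818390006810; 1214670081818390006810 < 1180591620717411303424? NO
The largest n with C(n, 9) < 1180591620717411303424 is n = 914 (where E[X] = 294804272396913476483/295147905179352825856 ≈ 0.9988). Hence R_4(9) > 914, i.e. R_4(9) ≥ 915.

Largest n = 914; hence R_4(9) > 914.


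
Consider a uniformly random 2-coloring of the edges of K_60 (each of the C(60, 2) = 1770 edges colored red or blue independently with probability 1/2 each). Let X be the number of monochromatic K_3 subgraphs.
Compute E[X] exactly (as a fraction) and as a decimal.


Let X = Σ_S X_S over the C(60, 3) = 34220 subsets S of size 3, where X_S = 1 if the K_3 on S is monochromatic.
For a fixed S, the K_3 on S has C(3, 2) = 3 edges. P[all 3 edges red] = (1/2)^3, and likewise for blue, so P[monochromatic] = 2·(1/2)^3 = 2^{1 − 3} = 1/4.
By linearity of expectation: E[X] = C(60, 3) · 2^{1 − 3} = 34220 · 1/4 = 8555.
Numerically: E[X] ≈ 8555.000000.

E[X] = C(60,3)·2^(1−C(3,2)) = 8555 ≈ 8555.000000.


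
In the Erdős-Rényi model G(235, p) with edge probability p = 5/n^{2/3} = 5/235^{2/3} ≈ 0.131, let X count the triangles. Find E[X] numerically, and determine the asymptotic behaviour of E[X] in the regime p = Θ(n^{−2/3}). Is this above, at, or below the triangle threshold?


Number of potential triangles: C(235, 3) = 2135445.
Each occurs with probability p³ ≈ (0.131)³ ≈ 2.26347e-03.
By linearity: E[X] = C(235, 3)·p³ ≈ 2135445 · 2.26347e-03 ≈ 4833.511.
Since α = 2/3 < 1, p = c/n^{2/3} ≫ 1/n is above the triangle threshold p ~ 1/n. Asymptotically E[X] ~ (c³/6)·n^{3(1−α)} = (5³/6)·n^{1} → ∞; triangles are abundant w.h.p.

E[X] ≈ 4833.511; in regime p = Θ(1/n^{2/3}) E[X] diverges (above the triangle threshold p ~ 1/n).


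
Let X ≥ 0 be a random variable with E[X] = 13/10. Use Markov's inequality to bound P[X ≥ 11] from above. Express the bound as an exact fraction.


μ = E[X] = 13/10, a = 11.
Markov: P[X ≥ 11] ≤ μ/a = (13/10)/11 = 13/110.
Numerically: ≈ 0.11818.
(Since a = 11 > μ = 1.30000, the bound 13/110 is < 1 and informative.)

P[X ≥ 11] ≤ 13/110 ≈ 0.11818.


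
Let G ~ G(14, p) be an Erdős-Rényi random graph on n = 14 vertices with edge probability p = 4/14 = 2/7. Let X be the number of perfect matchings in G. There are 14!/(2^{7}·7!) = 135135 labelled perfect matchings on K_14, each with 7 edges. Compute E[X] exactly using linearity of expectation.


K_14 has 14!/(2^{7}·7!) = 135135 labelled perfect matchings.
For each such perfect matching H, let X_H = 1 if all 7 edges of H are present in G. Then P[X_H = 1] = p^{7} = (2/7)^{7} = 128/823543.
By linearity: E[X] = Σ_H E[X_H] = 135135 · p^{7} = 135135 · 128/823543 = 2471040/117649.
Numerically: E[X] ≈ 21.

E[X] = 135135 · (2/7)^{7} = 2471040/117649 ≈ 21.


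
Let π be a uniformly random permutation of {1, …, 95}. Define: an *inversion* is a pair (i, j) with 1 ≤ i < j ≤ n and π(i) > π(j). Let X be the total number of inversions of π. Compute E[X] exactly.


Write X = Σ X_I over the C(95, 2) = 4465 pairs i < j, with X_I the indicator of one inversion.
There are 4465 indicators.
For each fixed pair i < j, the values π(i) and π(j) are two distinct elements of {1, …, 95} in uniformly random order; by symmetry P[π(i) > π(j)] = 1/2.
By linearity: E[X] = 4465 · (1/2) = C(95, 2) · (1/2) = 4465/2 = 4465/2 ≈ 2232.500000.

E[X] = 4465/2 = 2232.500000.


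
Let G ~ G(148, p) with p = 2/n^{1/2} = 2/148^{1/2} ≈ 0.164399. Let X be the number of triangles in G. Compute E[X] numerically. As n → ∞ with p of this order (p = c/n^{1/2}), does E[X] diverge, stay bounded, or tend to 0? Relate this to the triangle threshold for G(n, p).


Number of potential triangles: C(148, 3) = 529396.
Each occurs with probability p³ ≈ (0.164399)³ ≈ 4.44321587e-03.
By linearity: E[X] = C(148, 3)·p³ ≈ 529396 · 4.44321587e-03 ≈ 2352.220710.
Since α = 1/2 < 1, p = c/n^{1/2} ≫ 1/n is above the triangle threshold p ~ 1/n. Asymptotically E[X] ~ (c³/6)·n^{3(1−α)} = (2³/6)·n^{1.5} → ∞; triangles are abundant w.h.p.

E[X] ≈ 2352.220710; in regime p = Θ(1/n^{1/2}) E[X] diverges (above the triangle threshold p ~ 1/n).


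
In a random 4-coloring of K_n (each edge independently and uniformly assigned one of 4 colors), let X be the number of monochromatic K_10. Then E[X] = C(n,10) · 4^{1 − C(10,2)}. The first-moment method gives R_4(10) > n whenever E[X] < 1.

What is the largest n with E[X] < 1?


We need C(n, 10) · 4^{1 − 45} < 1, i.e. C(n, 10) < 4^{45 − 1} = 309485009821345068724781056.
Check values of n near the boundary:
  n = 2019: C(2019, 10) = 303322949179835278009229628; 303322949179835278009229628 < 309485009821345068724781056? YES
  n = 2020: C(2020, 10) = 304832018578739931133653656; 304832018578739931133653656 < 309485009821345068724781056? YES
  n = 2021: C(2021, 10) = 306347841644770462864800616; 306347841644770462864800616 < 309485009821345068724781056? YES
  n = 2022: C(2022, 10) = 307870445231474093395937796; 307870445231474093395937796 < 309485009821345068724781056? YES
  n = 2023: C(2023, 10) = 309399856285778485315440716; 309399856285778485315440716 < 309485009821345068724781056? YES
  n = 2024: C(2024, 10) = 310936101848269937576192656; 310936101848269937576192656 < 309485009821345068724781056? NO
  n = 2025: C(2025, 10) = 312479209053472269772600560; 312479209053472269772600560 < 309485009821345068724781056? NO
The largest n with C(n, 10) < 309485009821345068724781056 is n = 2023 (where E[X] = 77349964071444621328860179/77371252455336267181195264 ≈ 1.000). Hence R_4(10) > 2023, i.e. R_4(10) ≥ 2024.

Largest n = 2023; hence R_4(10) > 2023.


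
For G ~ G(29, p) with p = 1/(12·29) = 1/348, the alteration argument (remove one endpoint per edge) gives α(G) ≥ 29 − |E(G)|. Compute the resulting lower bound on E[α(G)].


E[|E(G)|] = C(29, 2)·p = 406 · (1/348) = 7/6.
E[α(G)] ≥ n − E[|E(G)|] = 29 − 7/6 = 167/6.
Numerically: ≈ 27.83333.
(This is only a lower bound; the true E[α(G)] may be larger.)

E[α(G)] ≥ 167/6 ≈ 27.83333.


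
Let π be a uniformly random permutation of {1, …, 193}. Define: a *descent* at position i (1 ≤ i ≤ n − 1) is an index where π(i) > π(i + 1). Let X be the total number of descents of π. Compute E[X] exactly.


Write X = Σ X_I over i = 1, …, 192, with X_I the indicator of one descent.
There are 192 indicators.
For each fixed i, the pair (π(i), π(i+1)) is a uniformly random ordered pair of distinct values from {1, …, 193}; by symmetry P[π(i) > π(i+1)] = 1/2.
By linearity: E[X] = 192 · (1/2) = (193 − 1) · (1/2) = 96 ≈ 96.000000.

E[X] = 96 = 96.000000.


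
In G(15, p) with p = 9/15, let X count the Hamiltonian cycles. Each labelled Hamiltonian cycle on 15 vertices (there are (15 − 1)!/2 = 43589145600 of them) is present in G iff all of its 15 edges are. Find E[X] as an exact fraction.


K_15 has (15 − 1)!/2 = 43589145600 labelled Hamiltonian cycles.
For each such Hamiltonian cycle H, let X_H = 1 if all 15 edges of H are present in G. Then P[X_H = 1] = p^{15} = (3/5)^{15} = 14348907/30517578125.
By linearity: E[X] = Σ_H E[X_H] = 43589145600 · p^{15} = 43589145600 · 14348907/30517578125 = 25018263856954368/1220703125.
Numerically: E[X] ≈ 2.0495e+07.

E[X] = 43589145600 · (3/5)^{15} = 25018263856954368/1220703125 ≈ 2.0495e+07.


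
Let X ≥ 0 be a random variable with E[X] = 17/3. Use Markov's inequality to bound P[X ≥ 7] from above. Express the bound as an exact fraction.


μ = E[X] = 17/3, a = 7.
Markov: P[X ≥ 7] ≤ μ/a = (17/3)/7 = 17/21.
Numerically: ≈ 0.8095.
(Since a = 7 > μ = 5.6667, the bound 17/21 is < 1 and informative.)

P[X ≥ 7] ≤ 17/21 ≈ 0.8095.


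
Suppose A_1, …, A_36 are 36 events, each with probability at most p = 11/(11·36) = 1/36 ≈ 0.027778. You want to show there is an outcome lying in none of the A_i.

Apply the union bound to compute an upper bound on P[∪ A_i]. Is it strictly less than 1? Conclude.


Union bound: P[∪_{i=1}^{36} A_i] ≤ Σ_i P[A_i] ≤ 36·p = 36·(1/36) = 1.
Numerically: 1 ≈ 1.000000.
Is 1 < 1? NO.
Since the bound 1 is ≥ 1, the union bound is uninformative here; it does NOT by itself certify existence.

36·p = 1 ≈ 1.000000; existence NOT certified by the union bound.


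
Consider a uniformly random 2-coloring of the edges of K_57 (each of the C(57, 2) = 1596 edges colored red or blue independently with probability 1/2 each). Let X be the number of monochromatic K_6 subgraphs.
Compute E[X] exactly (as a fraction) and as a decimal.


Let X = Σ_S X_S over the C(57, 6) = 36288252 subsets S of size 6, where X_S = 1 if the K_6 on S is monochromatic.
For a fixed S, the K_6 on S has C(6, 2) = 15 edges. P[all 15 edges red] = (1/2)^15, and likewise for blue, so P[monochromatic] = 2·(1/2)^15 = 2^{1 − 15} = 1/16384.
By linearity of expectation: E[X] = C(57, 6) · 2^{1 − 15} = 36288252 · 1/16384 = 9072063/4096.
Numerically: E[X] ≈ 2214.859131.

E[X] = C(57,6)·2^(1−C(6,2)) = 9072063/4096 ≈ 2214.859131.


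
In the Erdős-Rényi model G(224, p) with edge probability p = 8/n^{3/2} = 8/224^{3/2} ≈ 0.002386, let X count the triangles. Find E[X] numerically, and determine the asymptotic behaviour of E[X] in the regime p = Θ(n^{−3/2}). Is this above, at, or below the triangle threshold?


Number of potential triangles: C(224, 3) = 1848224.
Each occurs with probability p³ ≈ (0.002386)³ ≈ 1.358795e-08.
By linearity: E[X] = C(224, 3)·p³ ≈ 1848224 · 1.358795e-08 ≈ 0.0251.
Since α = 3/2 > 1, p = c/n^{3/2} = o(1/n) is below the triangle threshold p ~ 1/n. Asymptotically E[X] ~ (c³/6)·n^{3(1−α)} = (8³/6)·n^{-1.5} → 0, so by Markov's inequality G has no triangles w.h.p.

E[X] ≈ 0.0251; in regime p = Θ(1/n^{3/2}) E[X] tends to 0 (below the triangle threshold p ~ 1/n).


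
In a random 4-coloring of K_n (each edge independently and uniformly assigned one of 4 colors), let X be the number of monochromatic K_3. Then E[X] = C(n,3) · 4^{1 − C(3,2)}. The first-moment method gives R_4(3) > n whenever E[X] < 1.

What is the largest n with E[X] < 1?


We need C(n, 3) · 4^{1 − 3} < 1, i.e. C(n, 3) < 4^{3 − 1} = 16.
Check values of n near the boundary:
  n = 4: C(4, 3) = 4; 4 < 16? YES
  n = 5: C(5, 3) = 10; 10 < 16? YES
  n = 6: C(6, 3) = 20; 20 < 16? NO
  n = 7: C(7, 3) = 35; 35 < 16? NO
  n = 8: C(8, 3) = 56; 56 < 16? NO
The largest n with C(n, 3) < 16 is n = 5 (where E[X] = 5/8 ≈ 0.6250). Hence R_4(3) > 5, i.e. R_4(3) ≥ 6.

Largest n = 5; hence R_4(3) > 5.


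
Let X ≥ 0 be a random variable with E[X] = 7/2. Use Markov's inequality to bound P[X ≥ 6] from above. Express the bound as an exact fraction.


μ = E[X] = 7/2, a = 6.
Markov: P[X ≥ 6] ≤ μ/a = (7/2)/6 = 7/12.
Numerically: ≈ 0.583333.
(Since a = 6 > μ = 3.500000, the bound 7/12 is < 1 and informative.)

P[X ≥ 6] ≤ 7/12 ≈ 0.583333.


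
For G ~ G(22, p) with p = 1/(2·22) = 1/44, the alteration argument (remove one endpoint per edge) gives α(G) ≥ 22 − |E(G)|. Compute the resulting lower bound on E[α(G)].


E[|E(G)|] = C(22, 2)·p = 231 · (1/44) = 21/4.
E[α(G)] ≥ n − E[|E(G)|] = 22 − 21/4 = 67/4.
Numerically: ≈ 16.750000.
(This is only a lower bound; the true E[α(G)] may be larger.)

E[α(G)] ≥ 67/4 ≈ 16.750000.


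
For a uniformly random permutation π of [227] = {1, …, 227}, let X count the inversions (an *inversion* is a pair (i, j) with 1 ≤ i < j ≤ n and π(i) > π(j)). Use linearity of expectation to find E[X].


Write X = Σ X_I over the C(227, 2) = 25651 pairs i < j, with X_I the indicator of one inversion.
There are 25651 indicators.
For each fixed pair i < j, the values π(i) and π(j) are two distinct elements of {1, …, 227} in uniformly random order; by symmetry P[π(i) > π(j)] = 1/2.
By linearity: E[X] = 25651 · (1/2) = C(227, 2) · (1/2) = 25651/2 = 25651/2 ≈ 12825.500.

E[X] = 25651/2 = 12825.500.


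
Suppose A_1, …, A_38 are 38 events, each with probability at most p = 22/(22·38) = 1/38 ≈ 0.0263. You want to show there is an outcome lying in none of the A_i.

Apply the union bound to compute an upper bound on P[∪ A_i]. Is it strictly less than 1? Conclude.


Union bound: P[∪_{i=1}^{38} A_i] ≤ Σ_i P[A_i] ≤ 38·p = 38·(1/38) = 1.
Numerically: 1 ≈ 1.0000.
Is 1 < 1? NO.
Since the bound 1 is ≥ 1, the union bound is uninformative here; it does NOT by itself certify existence.

38·p = 1 ≈ 1.0000; existence NOT certified by the union bound.


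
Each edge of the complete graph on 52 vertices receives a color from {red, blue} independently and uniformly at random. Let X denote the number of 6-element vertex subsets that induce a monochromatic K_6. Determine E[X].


Let X = Σ_S X_S over the C(52, 6) = 20358520 subsets S of size 6, where X_S = 1 if the K_6 on S is monochromatic.
For a fixed S, the K_6 on S has C(6, 2) = 15 edges. P[all 15 edges red] = (1/2)^15, and likewise for blue, so P[monochromatic] = 2·(1/2)^15 = 2^{1 − 15} = 1/16384.
By linearity: E[X] = C(52, 6) · 2^{1 − 15} = 20358520 · 1/16384 = 2544815/2048.
Numerically: E[X] ≈ 1242.58545.

E[X] = C(52,6)·2^(1−C(6,2)) = 2544815/2048 ≈ 1242.58545.


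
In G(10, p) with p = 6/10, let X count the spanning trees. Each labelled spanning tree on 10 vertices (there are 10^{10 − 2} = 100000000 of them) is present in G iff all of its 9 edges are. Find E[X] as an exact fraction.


K_10 has 10^{10 − 2} = 100000000 labelled spanning trees.
For each such spanning tree H, let X_H = 1 if all 9 edges of H are present in G. Then P[X_H = 1] = p^{9} = (3/5)^{9} = 19683/1953125.
By linearity: E[X] = Σ_H E[X_H] = 100000000 · p^{9} = 100000000 · 19683/1953125 = 5038848/5.
Numerically: E[X] ≈ 1.0078e+06.

E[X] = 100000000 · (3/5)^{9} = 5038848/5 ≈ 1.0078e+06.


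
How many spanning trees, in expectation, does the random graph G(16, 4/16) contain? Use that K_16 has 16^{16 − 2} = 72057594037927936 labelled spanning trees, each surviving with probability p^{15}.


K_16 has 16^{16 − 2} = 72057594037927936 labelled spanning trees.
For each such spanning tree H, let X_H = 1 if all 15 edges of H are present in G. Then P[X_H = 1] = p^{15} = (1/4)^{15} = 1/1073741824.
By linearity of expectation: E[X] = Σ_H E[X_H] = 72057594037927936 · p^{15} = 72057594037927936 · 1/1073741824 = 67108864.
Numerically: E[X] ≈ 6.71e+07.

E[X] = 72057594037927936 · (1/4)^{15} = 67108864 ≈ 6.71e+07.


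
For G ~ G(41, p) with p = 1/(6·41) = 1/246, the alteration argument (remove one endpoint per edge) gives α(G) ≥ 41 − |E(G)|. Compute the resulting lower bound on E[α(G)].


E[|E(G)|] = C(41, 2)·p = 820 · (1/246) = 10/3.
E[α(G)] ≥ n − E[|E(G)|] = 41 − 10/3 = 113/3.
Numerically: ≈ 37.667.
(This is only a lower bound; the true E[α(G)] may be larger.)

E[α(G)] ≥ 113/3 ≈ 37.667.


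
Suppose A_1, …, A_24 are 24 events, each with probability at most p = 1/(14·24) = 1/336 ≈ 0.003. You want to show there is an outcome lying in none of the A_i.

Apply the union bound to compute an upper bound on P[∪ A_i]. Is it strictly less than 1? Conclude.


Union bound: P[∪_{i=1}^{24} A_i] ≤ Σ_i P[A_i] ≤ 24·p = 24·(1/336) = 1/14.
Numerically: 1/14 ≈ 0.071.
Is 1/14 < 1? YES.
Since P[∪ A_i] ≤ 1/14 < 1, the complement has P[∩ A_i^c] ≥ 1 − 1/14 = 13/14 > 0, so some outcome avoids every A_i.

24·p = 1/14 ≈ 0.071; existence CERTIFIED by the union bound.


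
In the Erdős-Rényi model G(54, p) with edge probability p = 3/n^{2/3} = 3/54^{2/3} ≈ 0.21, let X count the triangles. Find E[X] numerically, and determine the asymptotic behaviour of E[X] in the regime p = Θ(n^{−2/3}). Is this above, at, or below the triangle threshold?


Number of potential triangles: C(54, 3) = 24804.
Each occurs with probability p³ ≈ (0.21)³ ≈ 9.25926e-03.
By linearity: E[X] = C(54, 3)·p³ ≈ 24804 · 9.25926e-03 ≈ 229.667.
Since α = 2/3 < 1, p = c/n^{2/3} ≫ 1/n is above the triangle threshold p ~ 1/n. Asymptotically E[X] ~ (c³/6)·n^{3(1−α)} = (3³/6)·n^{1} → ∞; triangles are abundant w.h.p.

E[X] ≈ 229.667; in regime p = Θ(1/n^{2/3}) E[X] diverges (above the triangle threshold p ~ 1/n).


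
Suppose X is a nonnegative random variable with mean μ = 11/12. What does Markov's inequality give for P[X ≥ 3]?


μ = E[X] = 11/12, a = 3.
Markov: P[X ≥ 3] ≤ μ/a = (11/12)/3 = 11/36.
Numerically: ≈ 0.30556.
(Since a = 3 > μ = 0.91667, the bound 11/36 is < 1 and informative.)

P[X ≥ 3] ≤ 11/36 ≈ 0.30556.


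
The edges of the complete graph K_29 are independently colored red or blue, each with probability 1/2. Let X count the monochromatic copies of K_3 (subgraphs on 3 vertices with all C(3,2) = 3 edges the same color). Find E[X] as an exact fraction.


Let X = Σ_S X_S over the C(29, 3) = 3654 subsets S of size 3, where X_S = 1 if the K_3 on S is monochromatic.
For a fixed S, the K_3 on S has C(3, 2) = 3 edges. P[all 3 edges red] = (1/2)^3, and likewise for blue, so P[monochromatic] = 2·(1/2)^3 = 2^{1 − 3} = 1/4.
By linearity: E[X] = C(29, 3) · 2^{1 − 3} = 3654 · 1/4 = 1827/2.
Numerically: E[X] ≈ 913.500000.

E[X] = C(29,3)·2^(1−C(3,2)) = 1827/2 ≈ 913.500000.
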